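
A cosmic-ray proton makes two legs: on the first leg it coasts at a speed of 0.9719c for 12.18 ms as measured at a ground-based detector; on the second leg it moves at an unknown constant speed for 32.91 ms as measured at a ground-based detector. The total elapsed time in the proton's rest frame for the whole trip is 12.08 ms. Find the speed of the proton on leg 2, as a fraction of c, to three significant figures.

β = 0.960

Leg 1: γ = 1/√(1 − 0.9719²) = 1/√0.05541 = 4.248; τ_1 = 12.18/4.248 = 2.867 ms.
Leg 2: speed unknown; τ_2 = 32.91/γ_2.
Total proper time: 2.867 + τ_2 = 12.08, so τ_2 = 12.08 − 2.867 = 9.213 ms.
γ_2 = 32.91/9.213 = 3.572; β = √(1 − 1/γ²) = √0.9216.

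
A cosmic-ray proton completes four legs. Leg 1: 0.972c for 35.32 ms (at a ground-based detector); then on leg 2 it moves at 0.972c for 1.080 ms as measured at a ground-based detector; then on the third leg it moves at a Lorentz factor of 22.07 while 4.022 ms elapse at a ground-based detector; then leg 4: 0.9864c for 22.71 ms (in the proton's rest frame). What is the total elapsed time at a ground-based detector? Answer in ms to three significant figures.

Leg 1: 35.32 ms is already measured at a ground-based detector.
Leg 2: 1.080 ms is already measured at a ground-based detector.
Leg 3: 4.022 ms is already measured at a ground-based detector.
Leg 4: γ = 1/√(1 − 0.9864²) = 1/√0.02702 = 6.084; Δt_4 = 6.084 × 22.71 = 138.2 ms.
Total: 35.32 + 1.080 + 4.022 + 138.2 ms.

Δt = 179 ms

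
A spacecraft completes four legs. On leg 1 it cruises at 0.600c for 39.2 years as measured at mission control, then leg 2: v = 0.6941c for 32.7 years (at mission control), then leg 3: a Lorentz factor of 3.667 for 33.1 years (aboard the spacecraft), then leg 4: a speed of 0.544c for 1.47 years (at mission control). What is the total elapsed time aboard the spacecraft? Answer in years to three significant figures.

Leg 1: γ = 1/√(1 − 0.600²) = 5/4 = 1.250; τ_1 = 39.2/1.250 = 31.36 years.
Leg 2: γ = 1/√(1 − 0.6941²) = 1/√0.5182 = 1.389; τ_2 = 32.7/1.389 = 23.54 years.
Leg 3: 33.1 years is already measured aboard the spacecraft.
Leg 4: γ = 1/√(1 − 0.544²) = 1/√0.7041 = 1.192; τ_4 = 1.47/1.192 = 1.233 years.
Total: 31.36 + 23.54 + 33.10 + 1.233 years.

τ = 89.2 years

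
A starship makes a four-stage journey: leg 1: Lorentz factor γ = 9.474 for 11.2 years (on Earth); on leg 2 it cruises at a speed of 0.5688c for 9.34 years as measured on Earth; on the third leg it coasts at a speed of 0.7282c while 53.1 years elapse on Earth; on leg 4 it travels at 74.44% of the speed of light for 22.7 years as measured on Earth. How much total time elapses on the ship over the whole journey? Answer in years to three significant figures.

τ = 60.4 years

Leg 1: γ = 9.474; τ_1 = 11.2/9.474 = 1.182 years.
Leg 2: γ = 1/√(1 − 0.5688²) = 1/√0.6765 = 1.216; τ_2 = 9.34/1.216 = 7.682 years.
Leg 3: γ = 1/√(1 − 0.7282²) = 1/√0.4697 = 1.459; τ_3 = 53.1/1.459 = 36.39 years.
Leg 4: β = 0.7444; γ = 1/√(1 − 0.7444²) = 1/√0.4459 = 1.498; τ_4 = 22.7/1.498 = 15.16 years.
Total: 1.182 + 7.682 + 36.39 + 15.16 years.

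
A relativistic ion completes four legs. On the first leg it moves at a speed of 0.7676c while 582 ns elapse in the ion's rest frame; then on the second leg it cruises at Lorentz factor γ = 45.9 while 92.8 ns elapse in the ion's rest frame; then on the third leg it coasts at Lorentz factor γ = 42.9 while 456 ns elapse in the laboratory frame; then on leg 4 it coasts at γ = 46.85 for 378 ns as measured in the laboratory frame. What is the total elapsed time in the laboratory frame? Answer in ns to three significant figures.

Δt = 6000 ns

Leg 1: γ = 1/√(1 − 0.7676²) = 1/√0.4108 = 1.560; Δt_1 = 1.560 × 582 = 908.1 ns.
Leg 2: γ = 45.9; Δt_2 = 45.90 × 92.8 = 4260 ns.
Leg 3: 456 ns is already measured in the laboratory frame.
Leg 4: 378 ns is already measured in the laboratory frame.
Total: 908.1 + 4260 + 456.0 + 378.0 ns.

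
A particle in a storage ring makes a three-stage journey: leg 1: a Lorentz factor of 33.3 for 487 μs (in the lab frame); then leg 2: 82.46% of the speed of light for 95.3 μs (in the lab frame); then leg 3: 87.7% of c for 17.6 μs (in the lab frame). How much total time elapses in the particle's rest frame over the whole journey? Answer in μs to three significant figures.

τ = 77.0 μs

Leg 1: γ = 33.3; τ_1 = 487/33.30 = 14.62 μs.
Leg 2: β = 0.8246; γ = 1/√(1 − 0.8246²) = 1/√0.3200 = 1.768; τ_2 = 95.3/1.768 = 53.91 μs.
Leg 3: β = 0.877; γ = 1/√(1 − 0.877²) = 1/√0.2309 = 2.081; τ_3 = 17.6/2.081 = 8.457 μs.
Total: 14.62 + 53.91 + 8.457 μs.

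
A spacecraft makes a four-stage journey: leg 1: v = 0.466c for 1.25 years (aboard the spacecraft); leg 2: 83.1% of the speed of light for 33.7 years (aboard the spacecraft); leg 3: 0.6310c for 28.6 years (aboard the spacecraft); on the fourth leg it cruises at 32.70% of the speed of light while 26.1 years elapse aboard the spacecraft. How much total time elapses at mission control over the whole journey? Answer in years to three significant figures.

Leg 1: γ = 1/√(1 − 0.466²) = 1/√0.7828 = 1.130; Δt_1 = 1.130 × 1.25 = 1.413 years.
Leg 2: β = 0.831; γ = 1/√(1 − 0.831²) = 1/√0.3094 = 1.798; Δt_2 = 1.798 × 33.7 = 60.58 years.
Leg 3: γ = 1/√(1 − 0.6310²) = 1/√0.6018 = 1.289; Δt_3 = 1.289 × 28.6 = 36.87 years.
Leg 4: β = 0.3270; γ = 1/√(1 − 0.3270²) = 1/√0.8931 = 1.058; Δt_4 = 1.058 × 26.1 = 27.62 years.
Total: 1.413 + 60.58 + 36.87 + 27.62 years.

Δt = 126 years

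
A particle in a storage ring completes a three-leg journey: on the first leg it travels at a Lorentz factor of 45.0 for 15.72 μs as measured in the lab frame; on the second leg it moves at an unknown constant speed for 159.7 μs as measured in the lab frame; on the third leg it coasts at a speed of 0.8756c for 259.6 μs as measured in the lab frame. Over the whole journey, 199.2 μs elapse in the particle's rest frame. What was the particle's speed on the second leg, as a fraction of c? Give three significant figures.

Leg 1: γ = 45.0; τ_1 = 15.72/45.00 = 0.3493 μs.
Leg 2: speed unknown; τ_2 = 159.7/γ_2.
Leg 3: γ = 1/√(1 − 0.8756²) = 1/√0.2333 = 2.070; τ_3 = 259.6/2.070 = 125.4 μs.
Total proper time: 0.3493 + τ_2 + 125.4 = 199.2, so τ_2 = 199.2 − 125.7 = 73.45 μs.
γ_2 = 159.7/73.45 = 2.174; β = √(1 − 1/γ²) = √0.7884.

β = 0.888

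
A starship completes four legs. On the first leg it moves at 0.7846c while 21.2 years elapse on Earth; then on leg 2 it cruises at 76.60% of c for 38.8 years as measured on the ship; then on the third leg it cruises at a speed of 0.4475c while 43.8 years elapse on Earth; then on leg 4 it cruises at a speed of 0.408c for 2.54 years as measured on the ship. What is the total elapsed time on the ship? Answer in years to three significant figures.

Leg 1: γ = 1/√(1 − 0.7846²) = 1/√0.3844 = 1.613; τ_1 = 21.2/1.613 = 13.14 years.
Leg 2: 38.8 years is already measured on the ship.
Leg 3: γ = 1/√(1 − 0.4475²) = 1/√0.7997 = 1.118; τ_3 = 43.8/1.118 = 39.17 years.
Leg 4: 2.54 years is already measured on the ship.
Total: 13.14 + 38.80 + 39.17 + 2.540 years.

τ = 93.7 years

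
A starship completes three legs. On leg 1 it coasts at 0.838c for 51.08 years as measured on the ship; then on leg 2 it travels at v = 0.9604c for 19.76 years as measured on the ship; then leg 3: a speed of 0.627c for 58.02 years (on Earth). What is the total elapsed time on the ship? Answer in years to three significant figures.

τ = 116 years

Leg 1: 51.08 years is already measured on the ship.
Leg 2: 19.76 years is already measured on the ship.
Leg 3: γ = 1/√(1 − 0.627²) = 1/√0.6069 = 1.284; τ_3 = 58.02/1.284 = 45.20 years.
Total: 51.08 + 19.76 + 45.20 years.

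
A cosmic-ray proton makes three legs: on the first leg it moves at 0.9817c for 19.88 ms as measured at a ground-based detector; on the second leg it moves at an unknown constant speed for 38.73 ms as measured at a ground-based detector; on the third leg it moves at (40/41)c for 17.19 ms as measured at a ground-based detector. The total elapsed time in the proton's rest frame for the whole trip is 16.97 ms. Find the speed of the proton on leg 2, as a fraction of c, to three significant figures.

β = 0.970

Leg 1: γ = 1/√(1 − 0.9817²) = 1/√0.03627 = 5.251; τ_1 = 19.88/5.251 = 3.786 ms.
Leg 2: speed unknown; τ_2 = 38.73/γ_2.
Leg 3: γ = 1/√(1 − (40/41)²) = 41/9 ≈ 4.556; τ_3 = 17.19/4.556 = 3.773 ms.
Total proper time: 3.786 + τ_2 + 3.773 = 16.97, so τ_2 = 16.97 − 7.559 = 9.411 ms.
γ_2 = 38.73/9.411 = 4.116; β = √(1 − 1/γ²) = √0.9410.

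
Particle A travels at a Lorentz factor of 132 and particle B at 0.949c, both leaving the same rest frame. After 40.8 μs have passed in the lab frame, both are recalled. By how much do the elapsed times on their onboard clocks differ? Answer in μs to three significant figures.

A: γ = 132; τ_A = 40.8/132.0 = 0.3091 μs.
B: γ = 1/√(1 − 0.949²) = 1/√0.09940 = 3.172; τ_B = 40.8/3.172 = 12.86 μs.

|τ_A − τ_B| = 12.6 μs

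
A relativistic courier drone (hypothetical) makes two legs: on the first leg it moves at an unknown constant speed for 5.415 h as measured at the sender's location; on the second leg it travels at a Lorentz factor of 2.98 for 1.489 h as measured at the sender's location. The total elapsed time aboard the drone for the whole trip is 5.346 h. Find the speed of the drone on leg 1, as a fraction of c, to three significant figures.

β = 0.446

Leg 1: speed unknown; τ_1 = 5.415/γ_1.
Leg 2: γ = 2.98; τ_2 = 1.489/2.980 = 0.4997 h.
Total proper time: τ_1 + 0.4997 = 5.346, so τ_1 = 5.346 − 0.4997 = 4.846 h.
γ_1 = 5.415/4.846 = 1.117; β = √(1 − 1/γ²) = √0.1990.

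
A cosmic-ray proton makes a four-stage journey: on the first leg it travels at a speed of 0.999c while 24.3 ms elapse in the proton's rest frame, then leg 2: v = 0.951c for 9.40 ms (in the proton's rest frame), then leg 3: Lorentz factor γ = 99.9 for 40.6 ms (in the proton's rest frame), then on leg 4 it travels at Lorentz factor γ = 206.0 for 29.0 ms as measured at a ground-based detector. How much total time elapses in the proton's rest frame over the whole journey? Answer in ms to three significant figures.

Leg 1: 24.3 ms is already measured in the proton's rest frame.
Leg 2: 9.40 ms is already measured in the proton's rest frame.
Leg 3: 40.6 ms is already measured in the proton's rest frame.
Leg 4: γ = 206.0; τ_4 = 29.0/206.0 = 0.1408 ms.
Total: 24.30 + 9.400 + 40.60 + 0.1408 ms.

τ = 74.4 ms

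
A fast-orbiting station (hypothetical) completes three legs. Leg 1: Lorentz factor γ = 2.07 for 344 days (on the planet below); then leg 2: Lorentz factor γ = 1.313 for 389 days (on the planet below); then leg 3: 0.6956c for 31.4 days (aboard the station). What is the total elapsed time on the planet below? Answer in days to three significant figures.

Leg 1: 344 days is already measured on the planet below.
Leg 2: 389 days is already measured on the planet below.
Leg 3: γ = 1/√(1 − 0.6956²) = 1/√0.5161 = 1.392; Δt_3 = 1.392 × 31.4 = 43.71 days.
Total: 344.0 + 389.0 + 43.71 days.

Δt = 777 days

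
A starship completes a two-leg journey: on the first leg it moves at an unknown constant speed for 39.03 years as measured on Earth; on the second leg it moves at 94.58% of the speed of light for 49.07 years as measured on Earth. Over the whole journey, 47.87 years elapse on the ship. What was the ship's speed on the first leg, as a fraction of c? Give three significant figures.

β = 0.575

Leg 1: speed unknown; τ_1 = 39.03/γ_1.
Leg 2: β = 0.9458; γ = 1/√(1 − 0.9458²) = 1/√0.1055 = 3.079; τ_2 = 49.07/3.079 = 15.94 years.
Total proper time: τ_1 + 15.94 = 47.87, so τ_1 = 47.87 − 15.94 = 31.93 years.
γ_1 = 39.03/31.93 = 1.222; β = √(1 − 1/γ²) = √0.3305.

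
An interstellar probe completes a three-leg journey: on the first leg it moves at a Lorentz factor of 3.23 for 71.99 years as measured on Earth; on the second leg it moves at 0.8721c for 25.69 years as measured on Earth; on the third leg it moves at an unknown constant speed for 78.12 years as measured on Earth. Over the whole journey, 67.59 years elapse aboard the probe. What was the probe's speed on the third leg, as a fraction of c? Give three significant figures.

Leg 1: γ = 3.23; τ_1 = 71.99/3.230 = 22.29 years.
Leg 2: γ = 1/√(1 − 0.8721²) = 1/√0.2394 = 2.044; τ_2 = 25.69/2.044 = 12.57 years.
Leg 3: speed unknown; τ_3 = 78.12/γ_3.
Total proper time: 22.29 + 12.57 + τ_3 = 67.59, so τ_3 = 67.59 − 34.86 = 32.73 years.
γ_3 = 78.12/32.73 = 2.387; β = √(1 − 1/γ²) = √0.8245.

β = 0.908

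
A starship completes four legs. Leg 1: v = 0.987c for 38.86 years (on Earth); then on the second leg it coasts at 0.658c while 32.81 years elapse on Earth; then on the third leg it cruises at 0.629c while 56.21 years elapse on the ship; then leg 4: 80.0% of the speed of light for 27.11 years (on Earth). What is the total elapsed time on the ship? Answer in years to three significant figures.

τ = 103 years

Leg 1: γ = 1/√(1 − 0.987²) = 1/√0.02583 = 6.222; τ_1 = 38.86/6.222 = 6.246 years.
Leg 2: γ = 1/√(1 − 0.658²) = 1/√0.5670 = 1.328; τ_2 = 32.81/1.328 = 24.71 years.
Leg 3: 56.21 years is already measured on the ship.
Leg 4: β = 0.800; γ = 1/√(1 − 0.800²) = 1/√0.3600 = 1.667; τ_4 = 27.11/1.667 = 16.27 years.
Total: 6.246 + 24.71 + 56.21 + 16.27 years.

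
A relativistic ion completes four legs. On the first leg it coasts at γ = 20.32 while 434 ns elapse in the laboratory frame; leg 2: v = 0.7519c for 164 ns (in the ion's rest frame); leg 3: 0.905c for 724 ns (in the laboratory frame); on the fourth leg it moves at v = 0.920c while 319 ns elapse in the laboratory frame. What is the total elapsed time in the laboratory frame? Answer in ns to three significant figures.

Leg 1: 434 ns is already measured in the laboratory frame.
Leg 2: γ = 1/√(1 − 0.7519²) = 1/√0.4346 = 1.517; Δt_2 = 1.517 × 164 = 248.8 ns.
Leg 3: 724 ns is already measured in the laboratory frame.
Leg 4: 319 ns is already measured in the laboratory frame.
Total: 434.0 + 248.8 + 724.0 + 319.0 ns.

Δt = 1730 ns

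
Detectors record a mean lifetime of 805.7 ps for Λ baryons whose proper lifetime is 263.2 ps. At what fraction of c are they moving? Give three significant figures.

v = 0.945c

γ = Δt/τ₀ = 805.7/263.2 = 3.061
β = √(1 − 1/γ²) = √(1 − 0.1067) = √0.8933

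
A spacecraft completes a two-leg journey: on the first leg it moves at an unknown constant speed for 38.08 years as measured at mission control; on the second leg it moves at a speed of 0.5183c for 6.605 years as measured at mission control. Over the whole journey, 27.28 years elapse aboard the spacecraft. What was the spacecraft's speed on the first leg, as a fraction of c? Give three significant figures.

β = 0.823

Leg 1: speed unknown; τ_1 = 38.08/γ_1.
Leg 2: γ = 1/√(1 − 0.5183²) = 1/√0.7314 = 1.169; τ_2 = 6.605/1.169 = 5.649 years.
Total proper time: τ_1 + 5.649 = 27.28, so τ_1 = 27.28 − 5.649 = 21.63 years.
γ_1 = 38.08/21.63 = 1.760; β = √(1 − 1/γ²) = √0.6773.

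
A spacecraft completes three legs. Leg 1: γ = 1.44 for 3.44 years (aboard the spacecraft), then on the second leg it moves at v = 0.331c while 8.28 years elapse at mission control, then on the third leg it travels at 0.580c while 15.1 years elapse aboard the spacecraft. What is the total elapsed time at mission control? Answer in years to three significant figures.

Δt = 31.8 years

Leg 1: γ = 1.44; Δt_1 = 1.440 × 3.44 = 4.954 years.
Leg 2: 8.28 years is already measured at mission control.
Leg 3: γ = 1/√(1 − 0.580²) = 1/√0.6636 = 1.228; Δt_3 = 1.228 × 15.1 = 18.54 years.
Total: 4.954 + 8.280 + 18.54 years.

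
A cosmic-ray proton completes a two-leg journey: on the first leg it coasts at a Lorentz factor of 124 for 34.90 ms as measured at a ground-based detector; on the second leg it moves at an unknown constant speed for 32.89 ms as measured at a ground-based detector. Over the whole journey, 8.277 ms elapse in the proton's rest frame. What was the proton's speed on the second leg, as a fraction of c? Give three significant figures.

β = 0.970

Leg 1: γ = 124; τ_1 = 34.90/124.0 = 0.2815 ms.
Leg 2: speed unknown; τ_2 = 32.89/γ_2.
Total proper time: 0.2815 + τ_2 = 8.277, so τ_2 = 8.277 − 0.2815 = 7.996 ms.
γ_2 = 32.89/7.996 = 4.114; β = √(1 − 1/γ²) = √0.9409.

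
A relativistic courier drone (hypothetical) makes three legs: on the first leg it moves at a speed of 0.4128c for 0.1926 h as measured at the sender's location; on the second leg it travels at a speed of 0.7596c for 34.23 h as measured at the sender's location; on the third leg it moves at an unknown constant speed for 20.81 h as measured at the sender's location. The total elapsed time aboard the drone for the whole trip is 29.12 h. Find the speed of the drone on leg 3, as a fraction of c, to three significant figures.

β = 0.947

Leg 1: γ = 1/√(1 − 0.4128²) = 1/√0.8296 = 1.098; τ_1 = 0.1926/1.098 = 0.1754 h.
Leg 2: γ = 1/√(1 − 0.7596²) = 1/√0.4230 = 1.538; τ_2 = 34.23/1.538 = 22.26 h.
Leg 3: speed unknown; τ_3 = 20.81/γ_3.
Total proper time: 0.1754 + 22.26 + τ_3 = 29.12, so τ_3 = 29.12 − 22.44 = 6.682 h.
γ_3 = 20.81/6.682 = 3.114; β = √(1 − 1/γ²) = √0.8969.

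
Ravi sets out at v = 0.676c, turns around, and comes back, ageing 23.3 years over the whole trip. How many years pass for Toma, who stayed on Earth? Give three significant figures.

γ = 1/√(1 − 0.676²) = 1/√0.5430 = 1.357
Earth-frame duration is the dilated interval: Δt = γτ = 1.357 × 23.3 years.

Δt = 31.6 years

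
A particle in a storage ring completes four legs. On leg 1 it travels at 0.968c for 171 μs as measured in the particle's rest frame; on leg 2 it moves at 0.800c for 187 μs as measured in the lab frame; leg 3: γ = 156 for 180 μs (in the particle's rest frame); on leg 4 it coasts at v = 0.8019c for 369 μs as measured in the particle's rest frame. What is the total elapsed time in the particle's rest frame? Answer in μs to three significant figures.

Leg 1: 171 μs is already measured in the particle's rest frame.
Leg 2: γ = 1/√(1 − 0.800²) = 5/3 ≈ 1.667; τ_2 = 187/1.667 = 112.2 μs.
Leg 3: 180 μs is already measured in the particle's rest frame.
Leg 4: 369 μs is already measured in the particle's rest frame.
Total: 171.0 + 112.2 + 180.0 + 369.0 μs.

τ = 832 μs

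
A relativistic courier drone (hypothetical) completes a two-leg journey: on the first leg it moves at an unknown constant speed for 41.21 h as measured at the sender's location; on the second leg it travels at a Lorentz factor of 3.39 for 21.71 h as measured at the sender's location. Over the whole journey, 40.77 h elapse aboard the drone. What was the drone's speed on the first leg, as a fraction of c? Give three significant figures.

Leg 1: speed unknown; τ_1 = 41.21/γ_1.
Leg 2: γ = 3.39; τ_2 = 21.71/3.390 = 6.404 h.
Total proper time: τ_1 + 6.404 = 40.77, so τ_1 = 40.77 − 6.404 = 34.37 h.
γ_1 = 41.21/34.37 = 1.199; β = √(1 − 1/γ²) = √0.3046.

β = 0.552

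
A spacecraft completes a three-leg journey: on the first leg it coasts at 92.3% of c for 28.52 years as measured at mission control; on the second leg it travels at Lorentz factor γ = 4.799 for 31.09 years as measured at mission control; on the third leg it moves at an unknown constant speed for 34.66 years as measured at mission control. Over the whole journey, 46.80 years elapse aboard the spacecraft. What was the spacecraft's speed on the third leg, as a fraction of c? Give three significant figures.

β = 0.532

Leg 1: β = 0.923; γ = 1/√(1 − 0.923²) = 1/√0.1481 = 2.599; τ_1 = 28.52/2.599 = 10.97 years.
Leg 2: γ = 4.799; τ_2 = 31.09/4.799 = 6.478 years.
Leg 3: speed unknown; τ_3 = 34.66/γ_3.
Total proper time: 10.97 + 6.478 + τ_3 = 46.80, so τ_3 = 46.80 − 17.45 = 29.35 years.
γ_3 = 34.66/29.35 = 1.181; β = √(1 − 1/γ²) = √0.2831.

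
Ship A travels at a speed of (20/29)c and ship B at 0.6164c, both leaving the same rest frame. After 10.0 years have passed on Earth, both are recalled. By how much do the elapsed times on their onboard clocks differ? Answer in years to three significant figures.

A: γ = 1/√(1 − (20/29)²) = 29/21 ≈ 1.381; τ_A = 10.0/1.381 = 7.241 years.
B: γ = 1/√(1 − 0.6164²) = 1/√0.6201 = 1.270; τ_B = 10.0/1.270 = 7.874 years.

|τ_A − τ_B| = 0.633 years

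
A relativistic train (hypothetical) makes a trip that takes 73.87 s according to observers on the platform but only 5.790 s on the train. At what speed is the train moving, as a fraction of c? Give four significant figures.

β = 0.9969

The proper time is measured on the train (both events occur at the train's location); Δt is measured on the platform. γ = Δt/τ = 73.87/5.790 = 12.76.
β = √(1 − 1/γ²) = √(1 − 0.006144) = √0.9939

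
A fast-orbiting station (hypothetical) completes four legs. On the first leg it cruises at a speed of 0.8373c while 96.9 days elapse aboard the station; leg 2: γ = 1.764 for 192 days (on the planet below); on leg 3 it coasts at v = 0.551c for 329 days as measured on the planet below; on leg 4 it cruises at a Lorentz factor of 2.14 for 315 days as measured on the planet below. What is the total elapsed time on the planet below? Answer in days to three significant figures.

Leg 1: γ = 1/√(1 − 0.8373²) = 1/√0.2989 = 1.829; Δt_1 = 1.829 × 96.9 = 177.2 days.
Leg 2: 192 days is already measured on the planet below.
Leg 3: 329 days is already measured on the planet below.
Leg 4: 315 days is already measured on the planet below.
Total: 177.2 + 192.0 + 329.0 + 315.0 days.

Δt = 1010 days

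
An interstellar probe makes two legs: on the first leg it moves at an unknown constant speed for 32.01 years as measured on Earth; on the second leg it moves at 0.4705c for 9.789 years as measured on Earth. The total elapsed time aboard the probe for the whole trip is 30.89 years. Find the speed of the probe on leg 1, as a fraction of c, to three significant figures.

β = 0.719

Leg 1: speed unknown; τ_1 = 32.01/γ_1.
Leg 2: γ = 1/√(1 − 0.4705²) = 1/√0.7786 = 1.133; τ_2 = 9.789/1.133 = 8.638 years.
Total proper time: τ_1 + 8.638 = 30.89, so τ_1 = 30.89 − 8.638 = 22.25 years.
γ_1 = 32.01/22.25 = 1.439; β = √(1 − 1/γ²) = √0.5167.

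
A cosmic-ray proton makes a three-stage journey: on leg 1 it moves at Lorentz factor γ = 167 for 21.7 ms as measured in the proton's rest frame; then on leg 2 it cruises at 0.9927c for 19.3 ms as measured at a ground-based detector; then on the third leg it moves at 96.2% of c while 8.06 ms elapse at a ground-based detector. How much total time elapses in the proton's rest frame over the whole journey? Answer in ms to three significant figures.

Leg 1: 21.7 ms is already measured in the proton's rest frame.
Leg 2: γ = 1/√(1 − 0.9927²) = 1/√0.01455 = 8.291; τ_2 = 19.3/8.291 = 2.328 ms.
Leg 3: β = 0.962; γ = 1/√(1 − 0.962²) = 1/√0.07456 = 3.662; τ_3 = 8.06/3.662 = 2.201 ms.
Total: 21.70 + 2.328 + 2.201 ms.

τ = 26.2 ms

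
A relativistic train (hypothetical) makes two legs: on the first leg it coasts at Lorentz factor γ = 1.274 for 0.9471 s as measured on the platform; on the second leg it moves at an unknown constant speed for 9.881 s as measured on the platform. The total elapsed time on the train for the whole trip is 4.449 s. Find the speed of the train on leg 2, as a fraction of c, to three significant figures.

Leg 1: γ = 1.274; τ_1 = 0.9471/1.274 = 0.7434 s.
Leg 2: speed unknown; τ_2 = 9.881/γ_2.
Total proper time: 0.7434 + τ_2 = 4.449, so τ_2 = 4.449 − 0.7434 = 3.706 s.
γ_2 = 9.881/3.706 = 2.667; β = √(1 − 1/γ²) = √0.8594.

β = 0.927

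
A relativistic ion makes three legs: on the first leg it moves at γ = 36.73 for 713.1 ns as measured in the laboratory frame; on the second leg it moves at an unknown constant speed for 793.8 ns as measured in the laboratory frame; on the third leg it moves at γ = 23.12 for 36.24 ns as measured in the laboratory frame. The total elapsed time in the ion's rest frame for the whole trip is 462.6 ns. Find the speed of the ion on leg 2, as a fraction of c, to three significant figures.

Leg 1: γ = 36.73; τ_1 = 713.1/36.73 = 19.41 ns.
Leg 2: speed unknown; τ_2 = 793.8/γ_2.
Leg 3: γ = 23.12; τ_3 = 36.24/23.12 = 1.567 ns.
Total proper time: 19.41 + τ_2 + 1.567 = 462.6, so τ_2 = 462.6 − 20.98 = 441.6 ns.
γ_2 = 793.8/441.6 = 1.797; β = √(1 − 1/γ²) = √0.6905.

β = 0.831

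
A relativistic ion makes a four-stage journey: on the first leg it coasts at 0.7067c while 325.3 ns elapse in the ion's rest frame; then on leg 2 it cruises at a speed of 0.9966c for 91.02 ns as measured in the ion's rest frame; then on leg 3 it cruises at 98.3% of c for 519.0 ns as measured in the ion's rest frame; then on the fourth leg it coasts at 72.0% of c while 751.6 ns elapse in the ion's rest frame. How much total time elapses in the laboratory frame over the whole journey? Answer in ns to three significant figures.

Δt = 5470 ns

Leg 1: γ = 1/√(1 − 0.7067²) = 1/√0.5006 = 1.413; Δt_1 = 1.413 × 325.3 = 459.8 ns.
Leg 2: γ = 1/√(1 − 0.9966²) = 1/√0.006788 = 12.14; Δt_2 = 12.14 × 91.02 = 1105 ns.
Leg 3: β = 0.983; γ = 1/√(1 − 0.983²) = 1/√0.03371 = 5.446; Δt_3 = 5.446 × 519.0 = 2827 ns.
Leg 4: β = 0.720; γ = 1/√(1 − 0.720²) = 1/√0.4816 = 1.441; Δt_4 = 1.441 × 751.6 = 1083 ns.
Total: 459.8 + 1105 + 2827 + 1083 ns.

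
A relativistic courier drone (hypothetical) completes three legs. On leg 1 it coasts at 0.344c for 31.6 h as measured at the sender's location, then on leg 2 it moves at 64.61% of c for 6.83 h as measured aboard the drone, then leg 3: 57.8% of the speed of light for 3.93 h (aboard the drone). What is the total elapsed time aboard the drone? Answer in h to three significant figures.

τ = 40.4 h

Leg 1: γ = 1/√(1 − 0.344²) = 1/√0.8817 = 1.065; τ_1 = 31.6/1.065 = 29.67 h.
Leg 2: 6.83 h is already measured aboard the drone.
Leg 3: 3.93 h is already measured aboard the drone.
Total: 29.67 + 6.830 + 3.930 h.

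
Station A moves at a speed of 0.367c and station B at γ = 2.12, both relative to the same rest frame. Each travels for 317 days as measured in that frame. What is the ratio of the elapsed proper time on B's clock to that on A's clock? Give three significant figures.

A: γ = 1/√(1 − 0.367²) = 1/√0.8653 = 1.075. B: γ = 2.12.
τ_A/τ_B = γ_B/γ_A = 2.120/1.075 = 1.972, so τ_B/τ_A = 0.5071.

τ_B/τ_A = 0.507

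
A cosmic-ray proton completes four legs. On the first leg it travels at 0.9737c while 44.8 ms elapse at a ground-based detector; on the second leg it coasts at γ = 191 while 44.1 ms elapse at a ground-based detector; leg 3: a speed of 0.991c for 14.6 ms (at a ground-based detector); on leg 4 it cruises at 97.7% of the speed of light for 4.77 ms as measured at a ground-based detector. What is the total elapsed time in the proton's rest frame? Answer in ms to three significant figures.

Leg 1: γ = 1/√(1 − 0.9737²) = 1/√0.05191 = 4.389; τ_1 = 44.8/4.389 = 10.21 ms.
Leg 2: γ = 191; τ_2 = 44.1/191.0 = 0.2309 ms.
Leg 3: γ = 1/√(1 − 0.991²) = 1/√0.01792 = 7.470; τ_3 = 14.6/7.470 = 1.954 ms.
Leg 4: β = 0.977; γ = 1/√(1 − 0.977²) = 1/√0.04547 = 4.690; τ_4 = 4.77/4.690 = 1.017 ms.
Total: 10.21 + 0.2309 + 1.954 + 1.017 ms.

τ = 13.4 ms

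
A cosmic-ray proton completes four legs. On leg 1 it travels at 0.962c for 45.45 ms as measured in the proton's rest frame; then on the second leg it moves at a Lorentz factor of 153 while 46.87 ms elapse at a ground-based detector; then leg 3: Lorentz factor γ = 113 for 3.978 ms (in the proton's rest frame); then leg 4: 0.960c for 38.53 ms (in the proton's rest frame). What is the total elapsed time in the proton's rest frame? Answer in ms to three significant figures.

Leg 1: 45.45 ms is already measured in the proton's rest frame.
Leg 2: γ = 153; τ_2 = 46.87/153.0 = 0.3063 ms.
Leg 3: 3.978 ms is already measured in the proton's rest frame.
Leg 4: 38.53 ms is already measured in the proton's rest frame.
Total: 45.45 + 0.3063 + 3.978 + 38.53 ms.

τ = 88.3 ms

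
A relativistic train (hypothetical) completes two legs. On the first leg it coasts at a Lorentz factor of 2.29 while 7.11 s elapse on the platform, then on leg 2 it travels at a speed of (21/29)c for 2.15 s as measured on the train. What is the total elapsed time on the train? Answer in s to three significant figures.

Leg 1: γ = 2.29; τ_1 = 7.11/2.290 = 3.105 s.
Leg 2: 2.15 s is already measured on the train.
Total: 3.105 + 2.150 s.

τ = 5.25 s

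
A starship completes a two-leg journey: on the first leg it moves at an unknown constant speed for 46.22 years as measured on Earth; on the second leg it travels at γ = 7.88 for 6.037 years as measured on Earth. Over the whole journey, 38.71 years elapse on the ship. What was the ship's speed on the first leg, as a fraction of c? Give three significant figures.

β = 0.571

Leg 1: speed unknown; τ_1 = 46.22/γ_1.
Leg 2: γ = 7.88; τ_2 = 6.037/7.880 = 0.7661 years.
Total proper time: τ_1 + 0.7661 = 38.71, so τ_1 = 38.71 − 0.7661 = 37.94 years.
γ_1 = 46.22/37.94 = 1.218; β = √(1 − 1/γ²) = √0.3261.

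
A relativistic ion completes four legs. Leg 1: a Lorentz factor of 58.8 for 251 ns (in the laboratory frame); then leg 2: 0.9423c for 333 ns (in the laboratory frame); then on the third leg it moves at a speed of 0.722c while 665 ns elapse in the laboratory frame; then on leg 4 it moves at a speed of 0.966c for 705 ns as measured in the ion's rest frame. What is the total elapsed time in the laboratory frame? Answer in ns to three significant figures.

Leg 1: 251 ns is already measured in the laboratory frame.
Leg 2: 333 ns is already measured in the laboratory frame.
Leg 3: 665 ns is already measured in the laboratory frame.
Leg 4: γ = 1/√(1 − 0.966²) = 1/√0.06684 = 3.868; Δt_4 = 3.868 × 705 = 2727 ns.
Total: 251.0 + 333.0 + 665.0 + 2727 ns.

Δt = 3980 ns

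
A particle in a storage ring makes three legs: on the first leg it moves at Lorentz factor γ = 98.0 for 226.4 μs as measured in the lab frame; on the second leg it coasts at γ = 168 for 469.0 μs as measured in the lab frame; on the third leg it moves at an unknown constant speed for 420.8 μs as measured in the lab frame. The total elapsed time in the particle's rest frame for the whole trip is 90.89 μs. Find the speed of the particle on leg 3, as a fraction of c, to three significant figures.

β = 0.979

Leg 1: γ = 98.0; τ_1 = 226.4/98.00 = 2.310 μs.
Leg 2: γ = 168; τ_2 = 469.0/168.0 = 2.792 μs.
Leg 3: speed unknown; τ_3 = 420.8/γ_3.
Total proper time: 2.310 + 2.792 + τ_3 = 90.89, so τ_3 = 90.89 − 5.102 = 85.79 μs.
γ_3 = 420.8/85.79 = 4.905; β = √(1 − 1/γ²) = √0.9584.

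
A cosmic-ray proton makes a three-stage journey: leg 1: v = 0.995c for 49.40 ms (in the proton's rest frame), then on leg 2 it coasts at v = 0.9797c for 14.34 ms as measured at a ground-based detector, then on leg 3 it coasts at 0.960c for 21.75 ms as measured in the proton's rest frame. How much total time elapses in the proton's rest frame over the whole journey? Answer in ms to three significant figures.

Leg 1: 49.40 ms is already measured in the proton's rest frame.
Leg 2: γ = 1/√(1 − 0.9797²) = 1/√0.04019 = 4.988; τ_2 = 14.34/4.988 = 2.875 ms.
Leg 3: 21.75 ms is already measured in the proton's rest frame.
Total: 49.40 + 2.875 + 21.75 ms.

τ = 74.0 ms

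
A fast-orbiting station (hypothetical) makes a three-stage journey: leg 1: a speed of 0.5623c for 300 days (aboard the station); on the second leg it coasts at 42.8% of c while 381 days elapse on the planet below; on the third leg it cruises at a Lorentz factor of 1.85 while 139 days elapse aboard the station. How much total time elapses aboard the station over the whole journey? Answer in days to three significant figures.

τ = 783 days

Leg 1: 300 days is already measured aboard the station.
Leg 2: β = 0.428; γ = 1/√(1 − 0.428²) = 1/√0.8168 = 1.106; τ_2 = 381/1.106 = 344.3 days.
Leg 3: 139 days is already measured aboard the station.
Total: 300.0 + 344.3 + 139.0 days.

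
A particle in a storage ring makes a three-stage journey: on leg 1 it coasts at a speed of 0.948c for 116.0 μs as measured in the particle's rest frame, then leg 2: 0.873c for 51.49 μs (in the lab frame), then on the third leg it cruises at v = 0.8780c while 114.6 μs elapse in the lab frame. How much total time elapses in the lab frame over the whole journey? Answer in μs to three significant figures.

Δt = 531 μs

Leg 1: γ = 1/√(1 − 0.948²) = 1/√0.1013 = 3.142; Δt_1 = 3.142 × 116.0 = 364.5 μs.
Leg 2: 51.49 μs is already measured in the lab frame.
Leg 3: 114.6 μs is already measured in the lab frame.
Total: 364.5 + 51.49 + 114.6 μs.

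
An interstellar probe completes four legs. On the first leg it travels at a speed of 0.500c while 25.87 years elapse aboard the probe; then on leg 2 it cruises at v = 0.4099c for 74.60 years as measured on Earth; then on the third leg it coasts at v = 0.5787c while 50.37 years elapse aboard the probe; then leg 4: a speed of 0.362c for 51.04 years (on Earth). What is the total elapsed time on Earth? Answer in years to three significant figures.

Δt = 217 years

Leg 1: γ = 1/√(1 − 0.500²) = 1/√0.7500 = 1.155; Δt_1 = 1.155 × 25.87 = 29.87 years.
Leg 2: 74.60 years is already measured on Earth.
Leg 3: γ = 1/√(1 − 0.5787²) = 1/√0.6651 = 1.226; Δt_3 = 1.226 × 50.37 = 61.76 years.
Leg 4: 51.04 years is already measured on Earth.
Total: 29.87 + 74.60 + 61.76 + 51.04 years.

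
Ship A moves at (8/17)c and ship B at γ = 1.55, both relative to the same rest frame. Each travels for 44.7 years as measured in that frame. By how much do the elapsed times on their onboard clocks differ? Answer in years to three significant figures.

A: γ = 1/√(1 − (8/17)²) = 17/15 ≈ 1.133; τ_A = 44.7/1.133 = 39.44 years.
B: γ = 1.55; τ_B = 44.7/1.550 = 28.84 years.

|τ_A − τ_B| = 10.6 years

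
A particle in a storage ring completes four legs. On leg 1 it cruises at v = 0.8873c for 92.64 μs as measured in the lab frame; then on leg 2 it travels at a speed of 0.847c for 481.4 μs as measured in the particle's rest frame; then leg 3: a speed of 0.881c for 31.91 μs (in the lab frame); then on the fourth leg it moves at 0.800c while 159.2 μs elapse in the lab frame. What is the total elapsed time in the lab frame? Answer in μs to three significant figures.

Δt = 1190 μs

Leg 1: 92.64 μs is already measured in the lab frame.
Leg 2: γ = 1/√(1 − 0.847²) = 1/√0.2826 = 1.881; Δt_2 = 1.881 × 481.4 = 905.6 μs.
Leg 3: 31.91 μs is already measured in the lab frame.
Leg 4: 159.2 μs is already measured in the lab frame.
Total: 92.64 + 905.6 + 31.91 + 159.2 μs.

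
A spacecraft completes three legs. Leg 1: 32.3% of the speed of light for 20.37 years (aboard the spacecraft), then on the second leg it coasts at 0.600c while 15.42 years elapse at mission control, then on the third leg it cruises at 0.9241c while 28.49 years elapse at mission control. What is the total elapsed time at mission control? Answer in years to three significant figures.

Δt = 65.4 years

Leg 1: β = 0.323; γ = 1/√(1 − 0.323²) = 1/√0.8957 = 1.057; Δt_1 = 1.057 × 20.37 = 21.52 years.
Leg 2: 15.42 years is already measured at mission control.
Leg 3: 28.49 years is already measured at mission control.
Total: 21.52 + 15.42 + 28.49 years.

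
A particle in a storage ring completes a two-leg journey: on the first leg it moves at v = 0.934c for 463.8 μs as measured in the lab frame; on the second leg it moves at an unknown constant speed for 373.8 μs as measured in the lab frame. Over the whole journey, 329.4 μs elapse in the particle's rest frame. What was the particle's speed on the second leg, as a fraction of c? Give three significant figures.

β = 0.899

Leg 1: γ = 1/√(1 − 0.934²) = 1/√0.1276 = 2.799; τ_1 = 463.8/2.799 = 165.7 μs.
Leg 2: speed unknown; τ_2 = 373.8/γ_2.
Total proper time: 165.7 + τ_2 = 329.4, so τ_2 = 329.4 − 165.7 = 163.7 μs.
γ_2 = 373.8/163.7 = 2.283; β = √(1 − 1/γ²) = √0.8082.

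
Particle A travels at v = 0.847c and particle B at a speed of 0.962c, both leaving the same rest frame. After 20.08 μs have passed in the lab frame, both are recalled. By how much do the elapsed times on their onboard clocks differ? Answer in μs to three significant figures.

A: γ = 1/√(1 − 0.847²) = 1/√0.2826 = 1.881; τ_A = 20.08/1.881 = 10.67 μs.
B: γ = 1/√(1 − 0.962²) = 1/√0.07456 = 3.662; τ_B = 20.08/3.662 = 5.483 μs.

|τ_A − τ_B| = 5.19 μs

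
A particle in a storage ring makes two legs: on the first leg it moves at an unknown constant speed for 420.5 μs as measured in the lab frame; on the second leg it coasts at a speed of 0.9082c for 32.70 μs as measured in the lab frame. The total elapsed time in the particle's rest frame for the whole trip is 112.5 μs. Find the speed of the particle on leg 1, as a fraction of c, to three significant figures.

β = 0.972

Leg 1: speed unknown; τ_1 = 420.5/γ_1.
Leg 2: γ = 1/√(1 − 0.9082²) = 1/√0.1752 = 2.389; τ_2 = 32.70/2.389 = 13.69 μs.
Total proper time: τ_1 + 13.69 = 112.5, so τ_1 = 112.5 − 13.69 = 98.81 μs.
γ_1 = 420.5/98.81 = 4.255; β = √(1 − 1/γ²) = √0.9448.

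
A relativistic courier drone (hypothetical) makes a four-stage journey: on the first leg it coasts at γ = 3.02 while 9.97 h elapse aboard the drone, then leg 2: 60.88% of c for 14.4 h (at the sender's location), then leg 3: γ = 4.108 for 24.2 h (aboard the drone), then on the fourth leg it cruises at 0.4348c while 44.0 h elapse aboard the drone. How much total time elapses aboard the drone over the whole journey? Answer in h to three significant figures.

Leg 1: 9.97 h is already measured aboard the drone.
Leg 2: β = 0.6088; γ = 1/√(1 − 0.6088²) = 1/√0.6294 = 1.261; τ_2 = 14.4/1.261 = 11.42 h.
Leg 3: 24.2 h is already measured aboard the drone.
Leg 4: 44.0 h is already measured aboard the drone.
Total: 9.970 + 11.42 + 24.20 + 44.00 h.

τ = 89.6 h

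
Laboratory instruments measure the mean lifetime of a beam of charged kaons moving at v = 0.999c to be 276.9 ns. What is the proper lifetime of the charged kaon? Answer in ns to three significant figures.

γ = 1/√(1 − 0.999²) = 1/√0.001999 = 22.37
The lab-frame lifetime is the dilated interval; the proper lifetime is τ₀ = Δt/γ = 276.9/22.37 ns.

τ₀ = 12.4 ns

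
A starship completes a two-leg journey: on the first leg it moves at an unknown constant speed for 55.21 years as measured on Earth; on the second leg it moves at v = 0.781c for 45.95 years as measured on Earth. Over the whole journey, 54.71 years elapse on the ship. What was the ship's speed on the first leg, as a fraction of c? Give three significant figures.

β = 0.882

Leg 1: speed unknown; τ_1 = 55.21/γ_1.
Leg 2: γ = 1/√(1 − 0.781²) = 1/√0.3900 = 1.601; τ_2 = 45.95/1.601 = 28.70 years.
Total proper time: τ_1 + 28.70 = 54.71, so τ_1 = 54.71 − 28.70 = 26.01 years.
γ_1 = 55.21/26.01 = 2.122; β = √(1 − 1/γ²) = √0.7780.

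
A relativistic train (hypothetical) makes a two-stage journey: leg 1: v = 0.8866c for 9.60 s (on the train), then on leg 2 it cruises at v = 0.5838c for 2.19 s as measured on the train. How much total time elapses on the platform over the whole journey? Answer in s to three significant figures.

Leg 1: γ = 1/√(1 − 0.8866²) = 1/√0.2139 = 2.162; Δt_1 = 2.162 × 9.60 = 20.76 s.
Leg 2: γ = 1/√(1 − 0.5838²) = 1/√0.6592 = 1.232; Δt_2 = 1.232 × 2.19 = 2.697 s.
Total: 20.76 + 2.697 s.

Δt = 23.5 s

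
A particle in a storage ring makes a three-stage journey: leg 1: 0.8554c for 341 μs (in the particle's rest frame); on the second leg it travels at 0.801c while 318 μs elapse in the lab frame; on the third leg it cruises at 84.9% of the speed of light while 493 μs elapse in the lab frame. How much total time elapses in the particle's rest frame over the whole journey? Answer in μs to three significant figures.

Leg 1: 341 μs is already measured in the particle's rest frame.
Leg 2: γ = 1/√(1 − 0.801²) = 1/√0.3584 = 1.670; τ_2 = 318/1.670 = 190.4 μs.
Leg 3: β = 0.849; γ = 1/√(1 − 0.849²) = 1/√0.2792 = 1.893; τ_3 = 493/1.893 = 260.5 μs.
Total: 341.0 + 190.4 + 260.5 μs.

τ = 792 μs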